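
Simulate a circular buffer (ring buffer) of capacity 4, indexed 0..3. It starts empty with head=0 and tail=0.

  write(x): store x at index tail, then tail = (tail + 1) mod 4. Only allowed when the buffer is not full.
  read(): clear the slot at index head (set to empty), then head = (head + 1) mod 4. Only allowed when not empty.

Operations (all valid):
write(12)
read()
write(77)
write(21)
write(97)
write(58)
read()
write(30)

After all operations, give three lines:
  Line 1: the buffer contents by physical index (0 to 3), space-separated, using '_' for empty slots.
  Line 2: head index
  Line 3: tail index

Answer: 58 30 21 97
2
2

Derivation:
write(12): buf=[12 _ _ _], head=0, tail=1, size=1
read(): buf=[_ _ _ _], head=1, tail=1, size=0
write(77): buf=[_ 77 _ _], head=1, tail=2, size=1
write(21): buf=[_ 77 21 _], head=1, tail=3, size=2
write(97): buf=[_ 77 21 97], head=1, tail=0, size=3
write(58): buf=[58 77 21 97], head=1, tail=1, size=4
read(): buf=[58 _ 21 97], head=2, tail=1, size=3
write(30): buf=[58 30 21 97], head=2, tail=2, size=4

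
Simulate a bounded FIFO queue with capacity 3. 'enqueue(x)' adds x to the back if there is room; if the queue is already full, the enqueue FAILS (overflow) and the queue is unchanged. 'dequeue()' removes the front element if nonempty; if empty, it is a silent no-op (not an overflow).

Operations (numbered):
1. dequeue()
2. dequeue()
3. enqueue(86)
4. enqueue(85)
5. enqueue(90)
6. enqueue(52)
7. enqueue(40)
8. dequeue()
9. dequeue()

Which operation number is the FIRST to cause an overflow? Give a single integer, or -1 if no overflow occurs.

1. dequeue(): empty, no-op, size=0
2. dequeue(): empty, no-op, size=0
3. enqueue(86): size=1
4. enqueue(85): size=2
5. enqueue(90): size=3
6. enqueue(52): size=3=cap → OVERFLOW (fail)
7. enqueue(40): size=3=cap → OVERFLOW (fail)
8. dequeue(): size=2
9. dequeue(): size=1

Answer: 6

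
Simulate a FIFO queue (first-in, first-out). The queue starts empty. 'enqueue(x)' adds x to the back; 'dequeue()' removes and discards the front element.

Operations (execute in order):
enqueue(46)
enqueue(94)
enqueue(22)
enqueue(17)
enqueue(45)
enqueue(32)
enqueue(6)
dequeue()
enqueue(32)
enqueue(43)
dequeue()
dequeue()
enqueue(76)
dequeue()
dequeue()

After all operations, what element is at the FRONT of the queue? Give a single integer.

Answer: 32

Derivation:
enqueue(46): queue = [46]
enqueue(94): queue = [46, 94]
enqueue(22): queue = [46, 94, 22]
enqueue(17): queue = [46, 94, 22, 17]
enqueue(45): queue = [46, 94, 22, 17, 45]
enqueue(32): queue = [46, 94, 22, 17, 45, 32]
enqueue(6): queue = [46, 94, 22, 17, 45, 32, 6]
dequeue(): queue = [94, 22, 17, 45, 32, 6]
enqueue(32): queue = [94, 22, 17, 45, 32, 6, 32]
enqueue(43): queue = [94, 22, 17, 45, 32, 6, 32, 43]
dequeue(): queue = [22, 17, 45, 32, 6, 32, 43]
dequeue(): queue = [17, 45, 32, 6, 32, 43]
enqueue(76): queue = [17, 45, 32, 6, 32, 43, 76]
dequeue(): queue = [45, 32, 6, 32, 43, 76]
dequeue(): queue = [32, 6, 32, 43, 76]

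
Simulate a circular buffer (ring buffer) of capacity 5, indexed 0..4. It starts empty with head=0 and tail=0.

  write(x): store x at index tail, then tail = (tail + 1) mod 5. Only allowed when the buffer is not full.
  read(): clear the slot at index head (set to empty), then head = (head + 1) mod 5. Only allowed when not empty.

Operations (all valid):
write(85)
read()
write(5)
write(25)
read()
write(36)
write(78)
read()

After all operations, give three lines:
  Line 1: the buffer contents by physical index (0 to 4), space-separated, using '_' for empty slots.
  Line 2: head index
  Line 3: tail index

Answer: _ _ _ 36 78
3
0

Derivation:
write(85): buf=[85 _ _ _ _], head=0, tail=1, size=1
read(): buf=[_ _ _ _ _], head=1, tail=1, size=0
write(5): buf=[_ 5 _ _ _], head=1, tail=2, size=1
write(25): buf=[_ 5 25 _ _], head=1, tail=3, size=2
read(): buf=[_ _ 25 _ _], head=2, tail=3, size=1
write(36): buf=[_ _ 25 36 _], head=2, tail=4, size=2
write(78): buf=[_ _ 25 36 78], head=2, tail=0, size=3
read(): buf=[_ _ _ 36 78], head=3, tail=0, size=2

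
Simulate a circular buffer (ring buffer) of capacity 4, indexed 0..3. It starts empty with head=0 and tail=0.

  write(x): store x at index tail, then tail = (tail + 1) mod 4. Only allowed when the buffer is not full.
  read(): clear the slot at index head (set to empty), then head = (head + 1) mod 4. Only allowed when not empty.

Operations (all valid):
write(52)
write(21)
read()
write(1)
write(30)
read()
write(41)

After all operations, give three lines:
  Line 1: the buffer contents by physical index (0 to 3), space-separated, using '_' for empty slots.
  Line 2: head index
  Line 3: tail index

Answer: 41 _ 1 30
2
1

Derivation:
write(52): buf=[52 _ _ _], head=0, tail=1, size=1
write(21): buf=[52 21 _ _], head=0, tail=2, size=2
read(): buf=[_ 21 _ _], head=1, tail=2, size=1
write(1): buf=[_ 21 1 _], head=1, tail=3, size=2
write(30): buf=[_ 21 1 30], head=1, tail=0, size=3
read(): buf=[_ _ 1 30], head=2, tail=0, size=2
write(41): buf=[41 _ 1 30], head=2, tail=1, size=3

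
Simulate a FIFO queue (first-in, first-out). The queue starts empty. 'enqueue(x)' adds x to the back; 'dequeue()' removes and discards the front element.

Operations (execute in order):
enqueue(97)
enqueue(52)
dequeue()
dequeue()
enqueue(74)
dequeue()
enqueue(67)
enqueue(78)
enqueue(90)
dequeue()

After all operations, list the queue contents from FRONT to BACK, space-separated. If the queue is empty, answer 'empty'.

enqueue(97): [97]
enqueue(52): [97, 52]
dequeue(): [52]
dequeue(): []
enqueue(74): [74]
dequeue(): []
enqueue(67): [67]
enqueue(78): [67, 78]
enqueue(90): [67, 78, 90]
dequeue(): [78, 90]

Answer: 78 90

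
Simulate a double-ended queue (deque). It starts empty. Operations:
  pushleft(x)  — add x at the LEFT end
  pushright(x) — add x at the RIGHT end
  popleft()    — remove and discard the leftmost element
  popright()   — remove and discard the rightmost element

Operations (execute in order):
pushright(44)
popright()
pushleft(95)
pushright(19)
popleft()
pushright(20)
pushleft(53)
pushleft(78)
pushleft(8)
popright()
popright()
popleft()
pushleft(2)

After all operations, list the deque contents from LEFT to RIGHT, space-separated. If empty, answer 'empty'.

Answer: 2 78 53

Derivation:
pushright(44): [44]
popright(): []
pushleft(95): [95]
pushright(19): [95, 19]
popleft(): [19]
pushright(20): [19, 20]
pushleft(53): [53, 19, 20]
pushleft(78): [78, 53, 19, 20]
pushleft(8): [8, 78, 53, 19, 20]
popright(): [8, 78, 53, 19]
popright(): [8, 78, 53]
popleft(): [78, 53]
pushleft(2): [2, 78, 53]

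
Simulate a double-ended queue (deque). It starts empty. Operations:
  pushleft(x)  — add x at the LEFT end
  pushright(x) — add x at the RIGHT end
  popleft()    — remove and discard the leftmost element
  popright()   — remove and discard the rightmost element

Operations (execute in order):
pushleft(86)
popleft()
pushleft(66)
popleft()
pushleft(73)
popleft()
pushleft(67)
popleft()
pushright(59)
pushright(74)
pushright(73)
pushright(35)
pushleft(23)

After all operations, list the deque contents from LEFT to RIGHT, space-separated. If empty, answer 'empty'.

pushleft(86): [86]
popleft(): []
pushleft(66): [66]
popleft(): []
pushleft(73): [73]
popleft(): []
pushleft(67): [67]
popleft(): []
pushright(59): [59]
pushright(74): [59, 74]
pushright(73): [59, 74, 73]
pushright(35): [59, 74, 73, 35]
pushleft(23): [23, 59, 74, 73, 35]

Answer: 23 59 74 73 35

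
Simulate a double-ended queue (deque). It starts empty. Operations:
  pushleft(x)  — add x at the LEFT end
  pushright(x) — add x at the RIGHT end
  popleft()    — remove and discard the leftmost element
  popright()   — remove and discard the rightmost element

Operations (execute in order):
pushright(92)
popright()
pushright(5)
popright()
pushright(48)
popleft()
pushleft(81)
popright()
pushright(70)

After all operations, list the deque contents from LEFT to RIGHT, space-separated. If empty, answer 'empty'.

pushright(92): [92]
popright(): []
pushright(5): [5]
popright(): []
pushright(48): [48]
popleft(): []
pushleft(81): [81]
popright(): []
pushright(70): [70]

Answer: 70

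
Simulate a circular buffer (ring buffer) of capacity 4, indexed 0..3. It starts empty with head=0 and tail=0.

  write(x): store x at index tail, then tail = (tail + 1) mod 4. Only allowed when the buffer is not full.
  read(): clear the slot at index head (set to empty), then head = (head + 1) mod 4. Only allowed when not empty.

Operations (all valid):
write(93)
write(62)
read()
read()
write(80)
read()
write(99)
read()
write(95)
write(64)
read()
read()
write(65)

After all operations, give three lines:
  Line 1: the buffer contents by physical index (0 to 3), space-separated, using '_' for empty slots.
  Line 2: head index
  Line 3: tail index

Answer: _ _ 65 _
2
3

Derivation:
write(93): buf=[93 _ _ _], head=0, tail=1, size=1
write(62): buf=[93 62 _ _], head=0, tail=2, size=2
read(): buf=[_ 62 _ _], head=1, tail=2, size=1
read(): buf=[_ _ _ _], head=2, tail=2, size=0
write(80): buf=[_ _ 80 _], head=2, tail=3, size=1
read(): buf=[_ _ _ _], head=3, tail=3, size=0
write(99): buf=[_ _ _ 99], head=3, tail=0, size=1
read(): buf=[_ _ _ _], head=0, tail=0, size=0
write(95): buf=[95 _ _ _], head=0, tail=1, size=1
write(64): buf=[95 64 _ _], head=0, tail=2, size=2
read(): buf=[_ 64 _ _], head=1, tail=2, size=1
read(): buf=[_ _ _ _], head=2, tail=2, size=0
write(65): buf=[_ _ 65 _], head=2, tail=3, size=1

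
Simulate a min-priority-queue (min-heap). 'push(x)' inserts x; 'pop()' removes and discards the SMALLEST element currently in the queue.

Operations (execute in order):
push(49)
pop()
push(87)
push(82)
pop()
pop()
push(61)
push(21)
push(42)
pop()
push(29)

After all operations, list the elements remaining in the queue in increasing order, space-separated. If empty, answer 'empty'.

push(49): heap contents = [49]
pop() → 49: heap contents = []
push(87): heap contents = [87]
push(82): heap contents = [82, 87]
pop() → 82: heap contents = [87]
pop() → 87: heap contents = []
push(61): heap contents = [61]
push(21): heap contents = [21, 61]
push(42): heap contents = [21, 42, 61]
pop() → 21: heap contents = [42, 61]
push(29): heap contents = [29, 42, 61]

Answer: 29 42 61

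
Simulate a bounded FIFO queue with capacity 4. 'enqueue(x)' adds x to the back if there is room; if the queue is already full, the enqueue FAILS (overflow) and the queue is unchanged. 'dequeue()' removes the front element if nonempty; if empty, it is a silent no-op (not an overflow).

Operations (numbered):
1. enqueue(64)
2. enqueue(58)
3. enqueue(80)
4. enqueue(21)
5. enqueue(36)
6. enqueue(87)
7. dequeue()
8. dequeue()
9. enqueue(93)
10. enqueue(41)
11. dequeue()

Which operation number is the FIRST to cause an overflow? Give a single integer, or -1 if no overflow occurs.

Answer: 5

Derivation:
1. enqueue(64): size=1
2. enqueue(58): size=2
3. enqueue(80): size=3
4. enqueue(21): size=4
5. enqueue(36): size=4=cap → OVERFLOW (fail)
6. enqueue(87): size=4=cap → OVERFLOW (fail)
7. dequeue(): size=3
8. dequeue(): size=2
9. enqueue(93): size=3
10. enqueue(41): size=4
11. dequeue(): size=3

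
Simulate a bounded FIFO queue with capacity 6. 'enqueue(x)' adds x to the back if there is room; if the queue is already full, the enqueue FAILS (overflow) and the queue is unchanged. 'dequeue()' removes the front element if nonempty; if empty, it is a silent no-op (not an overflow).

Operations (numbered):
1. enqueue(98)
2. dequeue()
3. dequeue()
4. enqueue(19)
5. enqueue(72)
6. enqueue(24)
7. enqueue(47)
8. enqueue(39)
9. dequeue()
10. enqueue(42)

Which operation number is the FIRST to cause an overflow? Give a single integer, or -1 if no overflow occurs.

1. enqueue(98): size=1
2. dequeue(): size=0
3. dequeue(): empty, no-op, size=0
4. enqueue(19): size=1
5. enqueue(72): size=2
6. enqueue(24): size=3
7. enqueue(47): size=4
8. enqueue(39): size=5
9. dequeue(): size=4
10. enqueue(42): size=5

Answer: -1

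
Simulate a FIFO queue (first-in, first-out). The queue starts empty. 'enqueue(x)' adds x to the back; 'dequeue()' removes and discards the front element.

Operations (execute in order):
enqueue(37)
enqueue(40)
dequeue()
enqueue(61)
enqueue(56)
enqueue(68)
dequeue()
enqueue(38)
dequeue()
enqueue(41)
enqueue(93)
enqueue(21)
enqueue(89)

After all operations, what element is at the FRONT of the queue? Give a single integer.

enqueue(37): queue = [37]
enqueue(40): queue = [37, 40]
dequeue(): queue = [40]
enqueue(61): queue = [40, 61]
enqueue(56): queue = [40, 61, 56]
enqueue(68): queue = [40, 61, 56, 68]
dequeue(): queue = [61, 56, 68]
enqueue(38): queue = [61, 56, 68, 38]
dequeue(): queue = [56, 68, 38]
enqueue(41): queue = [56, 68, 38, 41]
enqueue(93): queue = [56, 68, 38, 41, 93]
enqueue(21): queue = [56, 68, 38, 41, 93, 21]
enqueue(89): queue = [56, 68, 38, 41, 93, 21, 89]

Answer: 56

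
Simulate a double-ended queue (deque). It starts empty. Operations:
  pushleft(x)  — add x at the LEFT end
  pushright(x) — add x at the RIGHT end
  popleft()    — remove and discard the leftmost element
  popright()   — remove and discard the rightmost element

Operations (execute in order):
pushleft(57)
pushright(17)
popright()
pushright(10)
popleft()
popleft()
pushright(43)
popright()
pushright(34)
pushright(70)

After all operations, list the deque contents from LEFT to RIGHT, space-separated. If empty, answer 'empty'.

Answer: 34 70

Derivation:
pushleft(57): [57]
pushright(17): [57, 17]
popright(): [57]
pushright(10): [57, 10]
popleft(): [10]
popleft(): []
pushright(43): [43]
popright(): []
pushright(34): [34]
pushright(70): [34, 70]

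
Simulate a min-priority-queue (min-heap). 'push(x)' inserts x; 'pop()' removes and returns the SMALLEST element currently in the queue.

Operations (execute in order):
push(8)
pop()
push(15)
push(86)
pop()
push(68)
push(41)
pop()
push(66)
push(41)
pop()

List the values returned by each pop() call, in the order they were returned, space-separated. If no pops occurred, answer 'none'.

Answer: 8 15 41 41

Derivation:
push(8): heap contents = [8]
pop() → 8: heap contents = []
push(15): heap contents = [15]
push(86): heap contents = [15, 86]
pop() → 15: heap contents = [86]
push(68): heap contents = [68, 86]
push(41): heap contents = [41, 68, 86]
pop() → 41: heap contents = [68, 86]
push(66): heap contents = [66, 68, 86]
push(41): heap contents = [41, 66, 68, 86]
pop() → 41: heap contents = [66, 68, 86]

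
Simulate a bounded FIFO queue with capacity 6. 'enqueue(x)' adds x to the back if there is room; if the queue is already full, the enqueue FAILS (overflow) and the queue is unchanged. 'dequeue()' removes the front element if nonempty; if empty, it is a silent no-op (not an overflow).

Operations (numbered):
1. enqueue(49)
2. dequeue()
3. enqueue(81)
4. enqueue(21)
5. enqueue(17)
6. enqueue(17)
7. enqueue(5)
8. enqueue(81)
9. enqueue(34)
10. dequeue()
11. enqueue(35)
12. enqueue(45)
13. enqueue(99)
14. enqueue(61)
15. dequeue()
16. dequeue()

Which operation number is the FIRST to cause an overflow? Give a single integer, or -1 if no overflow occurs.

1. enqueue(49): size=1
2. dequeue(): size=0
3. enqueue(81): size=1
4. enqueue(21): size=2
5. enqueue(17): size=3
6. enqueue(17): size=4
7. enqueue(5): size=5
8. enqueue(81): size=6
9. enqueue(34): size=6=cap → OVERFLOW (fail)
10. dequeue(): size=5
11. enqueue(35): size=6
12. enqueue(45): size=6=cap → OVERFLOW (fail)
13. enqueue(99): size=6=cap → OVERFLOW (fail)
14. enqueue(61): size=6=cap → OVERFLOW (fail)
15. dequeue(): size=5
16. dequeue(): size=4

Answer: 9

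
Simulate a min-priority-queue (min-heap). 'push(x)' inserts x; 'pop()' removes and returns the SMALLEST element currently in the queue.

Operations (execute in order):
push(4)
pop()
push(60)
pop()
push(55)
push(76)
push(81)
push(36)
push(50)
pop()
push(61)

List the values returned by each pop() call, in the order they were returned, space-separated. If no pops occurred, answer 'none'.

Answer: 4 60 36

Derivation:
push(4): heap contents = [4]
pop() → 4: heap contents = []
push(60): heap contents = [60]
pop() → 60: heap contents = []
push(55): heap contents = [55]
push(76): heap contents = [55, 76]
push(81): heap contents = [55, 76, 81]
push(36): heap contents = [36, 55, 76, 81]
push(50): heap contents = [36, 50, 55, 76, 81]
pop() → 36: heap contents = [50, 55, 76, 81]
push(61): heap contents = [50, 55, 61, 76, 81]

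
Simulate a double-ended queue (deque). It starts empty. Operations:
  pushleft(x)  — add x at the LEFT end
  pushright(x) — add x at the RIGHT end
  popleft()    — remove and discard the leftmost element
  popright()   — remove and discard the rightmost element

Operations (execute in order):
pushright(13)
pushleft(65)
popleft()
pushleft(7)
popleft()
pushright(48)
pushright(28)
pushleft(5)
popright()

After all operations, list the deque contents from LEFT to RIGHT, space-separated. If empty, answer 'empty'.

Answer: 5 13 48

Derivation:
pushright(13): [13]
pushleft(65): [65, 13]
popleft(): [13]
pushleft(7): [7, 13]
popleft(): [13]
pushright(48): [13, 48]
pushright(28): [13, 48, 28]
pushleft(5): [5, 13, 48, 28]
popright(): [5, 13, 48]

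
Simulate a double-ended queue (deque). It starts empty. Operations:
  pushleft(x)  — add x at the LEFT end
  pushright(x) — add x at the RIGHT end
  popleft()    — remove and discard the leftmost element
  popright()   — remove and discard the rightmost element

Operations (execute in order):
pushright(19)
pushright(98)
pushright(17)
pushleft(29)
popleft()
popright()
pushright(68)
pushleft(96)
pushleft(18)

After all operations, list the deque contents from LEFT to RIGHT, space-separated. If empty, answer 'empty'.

pushright(19): [19]
pushright(98): [19, 98]
pushright(17): [19, 98, 17]
pushleft(29): [29, 19, 98, 17]
popleft(): [19, 98, 17]
popright(): [19, 98]
pushright(68): [19, 98, 68]
pushleft(96): [96, 19, 98, 68]
pushleft(18): [18, 96, 19, 98, 68]

Answer: 18 96 19 98 68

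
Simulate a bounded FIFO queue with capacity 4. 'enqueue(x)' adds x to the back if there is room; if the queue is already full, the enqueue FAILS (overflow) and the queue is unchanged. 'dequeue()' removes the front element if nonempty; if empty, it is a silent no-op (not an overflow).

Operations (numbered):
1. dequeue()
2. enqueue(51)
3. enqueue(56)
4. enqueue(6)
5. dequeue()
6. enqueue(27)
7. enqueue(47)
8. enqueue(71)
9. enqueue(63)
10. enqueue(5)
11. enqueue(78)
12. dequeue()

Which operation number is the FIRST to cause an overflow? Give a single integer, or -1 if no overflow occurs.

Answer: 8

Derivation:
1. dequeue(): empty, no-op, size=0
2. enqueue(51): size=1
3. enqueue(56): size=2
4. enqueue(6): size=3
5. dequeue(): size=2
6. enqueue(27): size=3
7. enqueue(47): size=4
8. enqueue(71): size=4=cap → OVERFLOW (fail)
9. enqueue(63): size=4=cap → OVERFLOW (fail)
10. enqueue(5): size=4=cap → OVERFLOW (fail)
11. enqueue(78): size=4=cap → OVERFLOW (fail)
12. dequeue(): size=3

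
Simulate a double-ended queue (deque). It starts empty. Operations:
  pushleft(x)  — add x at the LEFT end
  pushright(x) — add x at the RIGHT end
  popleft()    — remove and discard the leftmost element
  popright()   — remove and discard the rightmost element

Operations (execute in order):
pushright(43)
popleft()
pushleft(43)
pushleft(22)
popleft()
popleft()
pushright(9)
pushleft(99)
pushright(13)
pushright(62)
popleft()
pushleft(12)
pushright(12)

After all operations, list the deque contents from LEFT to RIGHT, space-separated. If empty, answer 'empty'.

pushright(43): [43]
popleft(): []
pushleft(43): [43]
pushleft(22): [22, 43]
popleft(): [43]
popleft(): []
pushright(9): [9]
pushleft(99): [99, 9]
pushright(13): [99, 9, 13]
pushright(62): [99, 9, 13, 62]
popleft(): [9, 13, 62]
pushleft(12): [12, 9, 13, 62]
pushright(12): [12, 9, 13, 62, 12]

Answer: 12 9 13 62 12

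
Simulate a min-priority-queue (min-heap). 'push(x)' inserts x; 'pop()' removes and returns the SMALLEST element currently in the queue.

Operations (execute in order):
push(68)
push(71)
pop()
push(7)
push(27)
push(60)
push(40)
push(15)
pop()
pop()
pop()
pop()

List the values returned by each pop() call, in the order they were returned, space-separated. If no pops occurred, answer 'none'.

Answer: 68 7 15 27 40

Derivation:
push(68): heap contents = [68]
push(71): heap contents = [68, 71]
pop() → 68: heap contents = [71]
push(7): heap contents = [7, 71]
push(27): heap contents = [7, 27, 71]
push(60): heap contents = [7, 27, 60, 71]
push(40): heap contents = [7, 27, 40, 60, 71]
push(15): heap contents = [7, 15, 27, 40, 60, 71]
pop() → 7: heap contents = [15, 27, 40, 60, 71]
pop() → 15: heap contents = [27, 40, 60, 71]
pop() → 27: heap contents = [40, 60, 71]
pop() → 40: heap contents = [60, 71]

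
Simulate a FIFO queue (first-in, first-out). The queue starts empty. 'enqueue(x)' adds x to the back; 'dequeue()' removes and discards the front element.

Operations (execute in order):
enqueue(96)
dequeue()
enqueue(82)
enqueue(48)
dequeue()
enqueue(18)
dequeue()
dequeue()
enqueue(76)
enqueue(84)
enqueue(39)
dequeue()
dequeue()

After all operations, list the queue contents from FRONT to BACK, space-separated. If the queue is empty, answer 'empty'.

enqueue(96): [96]
dequeue(): []
enqueue(82): [82]
enqueue(48): [82, 48]
dequeue(): [48]
enqueue(18): [48, 18]
dequeue(): [18]
dequeue(): []
enqueue(76): [76]
enqueue(84): [76, 84]
enqueue(39): [76, 84, 39]
dequeue(): [84, 39]
dequeue(): [39]

Answer: 39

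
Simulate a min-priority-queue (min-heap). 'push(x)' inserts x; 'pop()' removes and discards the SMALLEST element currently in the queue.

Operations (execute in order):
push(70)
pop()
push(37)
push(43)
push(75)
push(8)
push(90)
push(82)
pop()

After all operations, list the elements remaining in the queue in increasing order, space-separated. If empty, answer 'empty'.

Answer: 37 43 75 82 90

Derivation:
push(70): heap contents = [70]
pop() → 70: heap contents = []
push(37): heap contents = [37]
push(43): heap contents = [37, 43]
push(75): heap contents = [37, 43, 75]
push(8): heap contents = [8, 37, 43, 75]
push(90): heap contents = [8, 37, 43, 75, 90]
push(82): heap contents = [8, 37, 43, 75, 82, 90]
pop() → 8: heap contents = [37, 43, 75, 82, 90]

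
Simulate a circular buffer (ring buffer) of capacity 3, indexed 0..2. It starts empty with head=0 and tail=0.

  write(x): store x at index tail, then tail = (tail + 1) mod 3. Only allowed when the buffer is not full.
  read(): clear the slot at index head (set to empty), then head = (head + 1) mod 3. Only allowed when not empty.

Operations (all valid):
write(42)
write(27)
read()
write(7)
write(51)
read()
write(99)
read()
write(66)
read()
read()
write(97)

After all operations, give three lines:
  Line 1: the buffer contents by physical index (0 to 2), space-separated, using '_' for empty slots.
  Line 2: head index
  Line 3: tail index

write(42): buf=[42 _ _], head=0, tail=1, size=1
write(27): buf=[42 27 _], head=0, tail=2, size=2
read(): buf=[_ 27 _], head=1, tail=2, size=1
write(7): buf=[_ 27 7], head=1, tail=0, size=2
write(51): buf=[51 27 7], head=1, tail=1, size=3
read(): buf=[51 _ 7], head=2, tail=1, size=2
write(99): buf=[51 99 7], head=2, tail=2, size=3
read(): buf=[51 99 _], head=0, tail=2, size=2
write(66): buf=[51 99 66], head=0, tail=0, size=3
read(): buf=[_ 99 66], head=1, tail=0, size=2
read(): buf=[_ _ 66], head=2, tail=0, size=1
write(97): buf=[97 _ 66], head=2, tail=1, size=2

Answer: 97 _ 66
2
1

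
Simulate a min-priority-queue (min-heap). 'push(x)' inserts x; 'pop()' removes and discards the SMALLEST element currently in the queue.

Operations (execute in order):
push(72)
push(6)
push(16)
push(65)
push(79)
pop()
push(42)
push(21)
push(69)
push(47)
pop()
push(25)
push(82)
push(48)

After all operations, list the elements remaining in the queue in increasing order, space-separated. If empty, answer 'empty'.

push(72): heap contents = [72]
push(6): heap contents = [6, 72]
push(16): heap contents = [6, 16, 72]
push(65): heap contents = [6, 16, 65, 72]
push(79): heap contents = [6, 16, 65, 72, 79]
pop() → 6: heap contents = [16, 65, 72, 79]
push(42): heap contents = [16, 42, 65, 72, 79]
push(21): heap contents = [16, 21, 42, 65, 72, 79]
push(69): heap contents = [16, 21, 42, 65, 69, 72, 79]
push(47): heap contents = [16, 21, 42, 47, 65, 69, 72, 79]
pop() → 16: heap contents = [21, 42, 47, 65, 69, 72, 79]
push(25): heap contents = [21, 25, 42, 47, 65, 69, 72, 79]
push(82): heap contents = [21, 25, 42, 47, 65, 69, 72, 79, 82]
push(48): heap contents = [21, 25, 42, 47, 48, 65, 69, 72, 79, 82]

Answer: 21 25 42 47 48 65 69 72 79 82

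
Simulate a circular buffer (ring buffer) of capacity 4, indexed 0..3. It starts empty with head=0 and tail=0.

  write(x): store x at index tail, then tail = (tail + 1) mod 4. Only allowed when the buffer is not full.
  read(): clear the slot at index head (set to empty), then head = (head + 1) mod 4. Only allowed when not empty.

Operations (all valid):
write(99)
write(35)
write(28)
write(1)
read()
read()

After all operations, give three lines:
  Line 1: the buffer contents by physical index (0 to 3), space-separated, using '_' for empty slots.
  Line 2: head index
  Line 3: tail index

write(99): buf=[99 _ _ _], head=0, tail=1, size=1
write(35): buf=[99 35 _ _], head=0, tail=2, size=2
write(28): buf=[99 35 28 _], head=0, tail=3, size=3
write(1): buf=[99 35 28 1], head=0, tail=0, size=4
read(): buf=[_ 35 28 1], head=1, tail=0, size=3
read(): buf=[_ _ 28 1], head=2, tail=0, size=2

Answer: _ _ 28 1
2
0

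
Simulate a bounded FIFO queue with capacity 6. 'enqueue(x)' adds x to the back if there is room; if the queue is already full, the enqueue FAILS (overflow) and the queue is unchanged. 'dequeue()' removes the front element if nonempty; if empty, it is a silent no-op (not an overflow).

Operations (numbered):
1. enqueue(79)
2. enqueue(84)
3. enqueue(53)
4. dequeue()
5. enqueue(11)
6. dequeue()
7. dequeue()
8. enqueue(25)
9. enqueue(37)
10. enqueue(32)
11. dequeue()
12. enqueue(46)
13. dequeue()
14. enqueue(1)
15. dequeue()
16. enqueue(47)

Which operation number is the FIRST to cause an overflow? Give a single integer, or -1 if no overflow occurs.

Answer: -1

Derivation:
1. enqueue(79): size=1
2. enqueue(84): size=2
3. enqueue(53): size=3
4. dequeue(): size=2
5. enqueue(11): size=3
6. dequeue(): size=2
7. dequeue(): size=1
8. enqueue(25): size=2
9. enqueue(37): size=3
10. enqueue(32): size=4
11. dequeue(): size=3
12. enqueue(46): size=4
13. dequeue(): size=3
14. enqueue(1): size=4
15. dequeue(): size=3
16. enqueue(47): size=4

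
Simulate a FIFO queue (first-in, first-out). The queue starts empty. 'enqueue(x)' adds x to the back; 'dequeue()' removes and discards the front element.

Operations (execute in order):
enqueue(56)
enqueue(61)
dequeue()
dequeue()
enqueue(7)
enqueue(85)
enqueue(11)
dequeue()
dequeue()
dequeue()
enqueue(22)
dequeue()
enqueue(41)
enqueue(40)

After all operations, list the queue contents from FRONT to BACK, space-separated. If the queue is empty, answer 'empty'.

enqueue(56): [56]
enqueue(61): [56, 61]
dequeue(): [61]
dequeue(): []
enqueue(7): [7]
enqueue(85): [7, 85]
enqueue(11): [7, 85, 11]
dequeue(): [85, 11]
dequeue(): [11]
dequeue(): []
enqueue(22): [22]
dequeue(): []
enqueue(41): [41]
enqueue(40): [41, 40]

Answer: 41 40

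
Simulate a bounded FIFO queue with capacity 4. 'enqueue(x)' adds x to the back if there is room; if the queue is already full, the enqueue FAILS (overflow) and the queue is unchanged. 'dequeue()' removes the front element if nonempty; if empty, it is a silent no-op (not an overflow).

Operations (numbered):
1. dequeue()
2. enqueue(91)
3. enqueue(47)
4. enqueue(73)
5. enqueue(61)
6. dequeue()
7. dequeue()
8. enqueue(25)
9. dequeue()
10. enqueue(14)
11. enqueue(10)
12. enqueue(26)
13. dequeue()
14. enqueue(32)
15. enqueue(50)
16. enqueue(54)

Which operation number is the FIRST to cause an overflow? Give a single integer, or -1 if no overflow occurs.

Answer: 12

Derivation:
1. dequeue(): empty, no-op, size=0
2. enqueue(91): size=1
3. enqueue(47): size=2
4. enqueue(73): size=3
5. enqueue(61): size=4
6. dequeue(): size=3
7. dequeue(): size=2
8. enqueue(25): size=3
9. dequeue(): size=2
10. enqueue(14): size=3
11. enqueue(10): size=4
12. enqueue(26): size=4=cap → OVERFLOW (fail)
13. dequeue(): size=3
14. enqueue(32): size=4
15. enqueue(50): size=4=cap → OVERFLOW (fail)
16. enqueue(54): size=4=cap → OVERFLOW (fail)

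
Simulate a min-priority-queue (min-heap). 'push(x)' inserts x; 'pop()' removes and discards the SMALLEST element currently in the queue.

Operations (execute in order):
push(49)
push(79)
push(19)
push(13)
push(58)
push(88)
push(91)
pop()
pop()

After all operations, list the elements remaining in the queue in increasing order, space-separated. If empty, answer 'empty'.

Answer: 49 58 79 88 91

Derivation:
push(49): heap contents = [49]
push(79): heap contents = [49, 79]
push(19): heap contents = [19, 49, 79]
push(13): heap contents = [13, 19, 49, 79]
push(58): heap contents = [13, 19, 49, 58, 79]
push(88): heap contents = [13, 19, 49, 58, 79, 88]
push(91): heap contents = [13, 19, 49, 58, 79, 88, 91]
pop() → 13: heap contents = [19, 49, 58, 79, 88, 91]
pop() → 19: heap contents = [49, 58, 79, 88, 91]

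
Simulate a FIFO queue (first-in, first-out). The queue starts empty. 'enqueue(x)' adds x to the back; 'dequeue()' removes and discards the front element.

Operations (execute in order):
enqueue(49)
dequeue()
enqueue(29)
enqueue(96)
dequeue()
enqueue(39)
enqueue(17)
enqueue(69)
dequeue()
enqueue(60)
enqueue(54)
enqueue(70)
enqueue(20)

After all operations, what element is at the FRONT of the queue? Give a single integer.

Answer: 39

Derivation:
enqueue(49): queue = [49]
dequeue(): queue = []
enqueue(29): queue = [29]
enqueue(96): queue = [29, 96]
dequeue(): queue = [96]
enqueue(39): queue = [96, 39]
enqueue(17): queue = [96, 39, 17]
enqueue(69): queue = [96, 39, 17, 69]
dequeue(): queue = [39, 17, 69]
enqueue(60): queue = [39, 17, 69, 60]
enqueue(54): queue = [39, 17, 69, 60, 54]
enqueue(70): queue = [39, 17, 69, 60, 54, 70]
enqueue(20): queue = [39, 17, 69, 60, 54, 70, 20]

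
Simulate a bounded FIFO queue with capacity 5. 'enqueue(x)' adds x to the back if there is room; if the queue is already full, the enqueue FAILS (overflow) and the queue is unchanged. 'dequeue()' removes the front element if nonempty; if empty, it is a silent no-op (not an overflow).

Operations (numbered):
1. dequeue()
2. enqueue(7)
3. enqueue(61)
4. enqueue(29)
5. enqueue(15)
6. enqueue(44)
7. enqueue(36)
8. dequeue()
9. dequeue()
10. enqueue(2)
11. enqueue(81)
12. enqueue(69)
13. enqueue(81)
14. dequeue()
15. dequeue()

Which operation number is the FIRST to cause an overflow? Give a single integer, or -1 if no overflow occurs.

1. dequeue(): empty, no-op, size=0
2. enqueue(7): size=1
3. enqueue(61): size=2
4. enqueue(29): size=3
5. enqueue(15): size=4
6. enqueue(44): size=5
7. enqueue(36): size=5=cap → OVERFLOW (fail)
8. dequeue(): size=4
9. dequeue(): size=3
10. enqueue(2): size=4
11. enqueue(81): size=5
12. enqueue(69): size=5=cap → OVERFLOW (fail)
13. enqueue(81): size=5=cap → OVERFLOW (fail)
14. dequeue(): size=4
15. dequeue(): size=3

Answer: 7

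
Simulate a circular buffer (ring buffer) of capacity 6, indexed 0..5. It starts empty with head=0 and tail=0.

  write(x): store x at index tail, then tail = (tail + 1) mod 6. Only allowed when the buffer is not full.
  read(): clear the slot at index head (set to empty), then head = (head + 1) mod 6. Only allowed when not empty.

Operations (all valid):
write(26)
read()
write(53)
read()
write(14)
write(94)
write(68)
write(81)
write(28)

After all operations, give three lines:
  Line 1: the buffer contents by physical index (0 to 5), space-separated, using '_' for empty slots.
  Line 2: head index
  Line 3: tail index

Answer: 28 _ 14 94 68 81
2
1

Derivation:
write(26): buf=[26 _ _ _ _ _], head=0, tail=1, size=1
read(): buf=[_ _ _ _ _ _], head=1, tail=1, size=0
write(53): buf=[_ 53 _ _ _ _], head=1, tail=2, size=1
read(): buf=[_ _ _ _ _ _], head=2, tail=2, size=0
write(14): buf=[_ _ 14 _ _ _], head=2, tail=3, size=1
write(94): buf=[_ _ 14 94 _ _], head=2, tail=4, size=2
write(68): buf=[_ _ 14 94 68 _], head=2, tail=5, size=3
write(81): buf=[_ _ 14 94 68 81], head=2, tail=0, size=4
write(28): buf=[28 _ 14 94 68 81], head=2, tail=1, size=5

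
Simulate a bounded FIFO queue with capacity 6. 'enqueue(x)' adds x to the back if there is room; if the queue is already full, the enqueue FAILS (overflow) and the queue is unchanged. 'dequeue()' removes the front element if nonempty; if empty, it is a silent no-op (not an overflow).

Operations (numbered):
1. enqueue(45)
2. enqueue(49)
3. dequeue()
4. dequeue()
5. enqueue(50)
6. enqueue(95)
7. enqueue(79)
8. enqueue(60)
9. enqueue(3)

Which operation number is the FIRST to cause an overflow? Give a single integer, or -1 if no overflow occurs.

1. enqueue(45): size=1
2. enqueue(49): size=2
3. dequeue(): size=1
4. dequeue(): size=0
5. enqueue(50): size=1
6. enqueue(95): size=2
7. enqueue(79): size=3
8. enqueue(60): size=4
9. enqueue(3): size=5

Answer: -1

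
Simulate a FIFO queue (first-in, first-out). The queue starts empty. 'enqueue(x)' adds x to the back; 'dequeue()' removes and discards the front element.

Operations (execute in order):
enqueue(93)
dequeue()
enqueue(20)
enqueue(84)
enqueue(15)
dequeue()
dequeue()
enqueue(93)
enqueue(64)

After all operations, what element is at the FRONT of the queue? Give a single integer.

Answer: 15

Derivation:
enqueue(93): queue = [93]
dequeue(): queue = []
enqueue(20): queue = [20]
enqueue(84): queue = [20, 84]
enqueue(15): queue = [20, 84, 15]
dequeue(): queue = [84, 15]
dequeue(): queue = [15]
enqueue(93): queue = [15, 93]
enqueue(64): queue = [15, 93, 64]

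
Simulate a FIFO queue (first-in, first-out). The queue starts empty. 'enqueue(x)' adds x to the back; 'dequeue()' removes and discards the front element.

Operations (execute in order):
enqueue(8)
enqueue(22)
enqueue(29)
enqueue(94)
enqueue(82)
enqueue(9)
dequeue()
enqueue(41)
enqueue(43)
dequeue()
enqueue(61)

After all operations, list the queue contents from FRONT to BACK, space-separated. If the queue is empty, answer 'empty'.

Answer: 29 94 82 9 41 43 61

Derivation:
enqueue(8): [8]
enqueue(22): [8, 22]
enqueue(29): [8, 22, 29]
enqueue(94): [8, 22, 29, 94]
enqueue(82): [8, 22, 29, 94, 82]
enqueue(9): [8, 22, 29, 94, 82, 9]
dequeue(): [22, 29, 94, 82, 9]
enqueue(41): [22, 29, 94, 82, 9, 41]
enqueue(43): [22, 29, 94, 82, 9, 41, 43]
dequeue(): [29, 94, 82, 9, 41, 43]
enqueue(61): [29, 94, 82, 9, 41, 43, 61]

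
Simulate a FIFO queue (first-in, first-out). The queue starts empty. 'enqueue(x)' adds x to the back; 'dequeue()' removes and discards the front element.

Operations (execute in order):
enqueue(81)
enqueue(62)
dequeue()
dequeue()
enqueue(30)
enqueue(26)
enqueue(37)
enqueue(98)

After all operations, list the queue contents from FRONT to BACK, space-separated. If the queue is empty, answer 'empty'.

Answer: 30 26 37 98

Derivation:
enqueue(81): [81]
enqueue(62): [81, 62]
dequeue(): [62]
dequeue(): []
enqueue(30): [30]
enqueue(26): [30, 26]
enqueue(37): [30, 26, 37]
enqueue(98): [30, 26, 37, 98]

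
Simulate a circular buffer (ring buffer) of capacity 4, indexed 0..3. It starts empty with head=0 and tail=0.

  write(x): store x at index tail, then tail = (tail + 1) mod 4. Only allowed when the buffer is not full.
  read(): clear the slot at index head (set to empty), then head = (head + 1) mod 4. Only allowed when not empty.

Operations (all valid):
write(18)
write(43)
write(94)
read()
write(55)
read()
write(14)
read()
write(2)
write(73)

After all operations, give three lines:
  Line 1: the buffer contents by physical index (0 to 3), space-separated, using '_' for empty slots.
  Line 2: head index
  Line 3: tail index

Answer: 14 2 73 55
3
3

Derivation:
write(18): buf=[18 _ _ _], head=0, tail=1, size=1
write(43): buf=[18 43 _ _], head=0, tail=2, size=2
write(94): buf=[18 43 94 _], head=0, tail=3, size=3
read(): buf=[_ 43 94 _], head=1, tail=3, size=2
write(55): buf=[_ 43 94 55], head=1, tail=0, size=3
read(): buf=[_ _ 94 55], head=2, tail=0, size=2
write(14): buf=[14 _ 94 55], head=2, tail=1, size=3
read(): buf=[14 _ _ 55], head=3, tail=1, size=2
write(2): buf=[14 2 _ 55], head=3, tail=2, size=3
write(73): buf=[14 2 73 55], head=3, tail=3, size=4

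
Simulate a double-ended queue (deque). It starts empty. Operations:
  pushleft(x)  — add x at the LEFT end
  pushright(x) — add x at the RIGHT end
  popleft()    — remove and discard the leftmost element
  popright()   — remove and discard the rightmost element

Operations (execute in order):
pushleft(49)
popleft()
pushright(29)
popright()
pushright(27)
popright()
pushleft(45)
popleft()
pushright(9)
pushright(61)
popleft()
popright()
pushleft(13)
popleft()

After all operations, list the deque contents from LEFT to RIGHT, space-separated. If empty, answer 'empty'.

Answer: empty

Derivation:
pushleft(49): [49]
popleft(): []
pushright(29): [29]
popright(): []
pushright(27): [27]
popright(): []
pushleft(45): [45]
popleft(): []
pushright(9): [9]
pushright(61): [9, 61]
popleft(): [61]
popright(): []
pushleft(13): [13]
popleft(): []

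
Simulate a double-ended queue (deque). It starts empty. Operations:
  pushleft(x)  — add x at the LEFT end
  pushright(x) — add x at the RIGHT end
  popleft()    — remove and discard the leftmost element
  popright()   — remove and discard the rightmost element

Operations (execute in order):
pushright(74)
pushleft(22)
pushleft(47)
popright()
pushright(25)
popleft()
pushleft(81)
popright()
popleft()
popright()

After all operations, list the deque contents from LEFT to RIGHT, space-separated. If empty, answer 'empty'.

pushright(74): [74]
pushleft(22): [22, 74]
pushleft(47): [47, 22, 74]
popright(): [47, 22]
pushright(25): [47, 22, 25]
popleft(): [22, 25]
pushleft(81): [81, 22, 25]
popright(): [81, 22]
popleft(): [22]
popright(): []

Answer: empty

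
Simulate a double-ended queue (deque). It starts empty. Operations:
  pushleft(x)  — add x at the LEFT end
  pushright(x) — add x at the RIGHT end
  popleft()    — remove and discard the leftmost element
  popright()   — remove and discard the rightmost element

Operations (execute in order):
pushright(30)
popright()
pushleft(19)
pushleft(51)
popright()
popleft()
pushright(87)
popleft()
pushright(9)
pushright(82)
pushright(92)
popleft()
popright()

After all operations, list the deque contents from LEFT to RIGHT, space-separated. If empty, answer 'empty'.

pushright(30): [30]
popright(): []
pushleft(19): [19]
pushleft(51): [51, 19]
popright(): [51]
popleft(): []
pushright(87): [87]
popleft(): []
pushright(9): [9]
pushright(82): [9, 82]
pushright(92): [9, 82, 92]
popleft(): [82, 92]
popright(): [82]

Answer: 82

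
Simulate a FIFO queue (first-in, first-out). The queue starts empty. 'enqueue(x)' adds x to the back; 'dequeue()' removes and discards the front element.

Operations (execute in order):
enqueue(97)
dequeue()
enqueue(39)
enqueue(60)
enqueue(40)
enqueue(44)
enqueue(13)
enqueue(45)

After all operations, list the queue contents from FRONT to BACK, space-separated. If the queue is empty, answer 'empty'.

enqueue(97): [97]
dequeue(): []
enqueue(39): [39]
enqueue(60): [39, 60]
enqueue(40): [39, 60, 40]
enqueue(44): [39, 60, 40, 44]
enqueue(13): [39, 60, 40, 44, 13]
enqueue(45): [39, 60, 40, 44, 13, 45]

Answer: 39 60 40 44 13 45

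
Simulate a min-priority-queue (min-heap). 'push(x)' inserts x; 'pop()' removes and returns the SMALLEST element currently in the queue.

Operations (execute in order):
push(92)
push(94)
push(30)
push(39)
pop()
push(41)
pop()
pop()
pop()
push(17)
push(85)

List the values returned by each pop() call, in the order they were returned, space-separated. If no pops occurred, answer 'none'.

Answer: 30 39 41 92

Derivation:
push(92): heap contents = [92]
push(94): heap contents = [92, 94]
push(30): heap contents = [30, 92, 94]
push(39): heap contents = [30, 39, 92, 94]
pop() → 30: heap contents = [39, 92, 94]
push(41): heap contents = [39, 41, 92, 94]
pop() → 39: heap contents = [41, 92, 94]
pop() → 41: heap contents = [92, 94]
pop() → 92: heap contents = [94]
push(17): heap contents = [17, 94]
push(85): heap contents = [17, 85, 94]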